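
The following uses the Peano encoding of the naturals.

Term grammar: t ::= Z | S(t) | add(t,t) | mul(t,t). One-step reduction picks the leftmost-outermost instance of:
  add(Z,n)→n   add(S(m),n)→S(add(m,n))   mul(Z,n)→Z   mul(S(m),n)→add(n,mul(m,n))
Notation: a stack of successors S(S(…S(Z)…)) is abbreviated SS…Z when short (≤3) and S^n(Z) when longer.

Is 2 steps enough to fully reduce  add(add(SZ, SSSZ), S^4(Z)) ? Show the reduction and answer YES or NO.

Answer: NO — after 2 steps the term is S(add(add(Z, SSSZ), S^4(Z))), not yet normal

Reduction:
  start: add(add(SZ, SSSZ), S^4(Z))
  [1] add(S(add(Z, SSSZ)), S^4(Z))
  [2] S(add(add(Z, SSSZ), S^4(Z)))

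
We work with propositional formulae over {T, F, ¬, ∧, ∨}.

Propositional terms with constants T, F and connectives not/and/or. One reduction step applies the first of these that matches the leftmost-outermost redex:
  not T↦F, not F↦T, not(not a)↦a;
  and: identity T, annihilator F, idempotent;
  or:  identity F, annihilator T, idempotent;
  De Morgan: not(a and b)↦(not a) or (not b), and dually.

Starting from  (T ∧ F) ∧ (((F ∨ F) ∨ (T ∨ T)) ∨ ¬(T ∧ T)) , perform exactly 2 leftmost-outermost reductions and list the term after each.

  start: (T ∧ F) ∧ (((F ∨ F) ∨ (T ∨ T)) ∨ ¬(T ∧ T))
  [1] F ∧ (((F ∨ F) ∨ (T ∨ T)) ∨ ¬(T ∧ T))
  [2] F

Answer: after 2 steps: F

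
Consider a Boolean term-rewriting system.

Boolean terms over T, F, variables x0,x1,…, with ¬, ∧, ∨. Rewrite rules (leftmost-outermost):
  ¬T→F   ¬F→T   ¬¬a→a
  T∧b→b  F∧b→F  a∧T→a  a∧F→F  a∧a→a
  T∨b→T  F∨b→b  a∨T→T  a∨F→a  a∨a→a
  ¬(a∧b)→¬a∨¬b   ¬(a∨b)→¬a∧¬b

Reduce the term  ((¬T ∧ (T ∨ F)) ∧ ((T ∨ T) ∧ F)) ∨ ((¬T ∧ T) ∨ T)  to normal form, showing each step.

Answer: normal form = T  (in 5 steps)

Reduction:
  start: ((¬T ∧ (T ∨ F)) ∧ ((T ∨ T) ∧ F)) ∨ ((¬T ∧ T) ∨ T)
  [1] ((F ∧ (T ∨ F)) ∧ ((T ∨ T) ∧ F)) ∨ ((¬T ∧ T) ∨ T)
  [2] (F ∧ ((T ∨ T) ∧ F)) ∨ ((¬T ∧ T) ∨ T)
  [3] F ∨ ((¬T ∧ T) ∨ T)
  [4] (¬T ∧ T) ∨ T
  [5] T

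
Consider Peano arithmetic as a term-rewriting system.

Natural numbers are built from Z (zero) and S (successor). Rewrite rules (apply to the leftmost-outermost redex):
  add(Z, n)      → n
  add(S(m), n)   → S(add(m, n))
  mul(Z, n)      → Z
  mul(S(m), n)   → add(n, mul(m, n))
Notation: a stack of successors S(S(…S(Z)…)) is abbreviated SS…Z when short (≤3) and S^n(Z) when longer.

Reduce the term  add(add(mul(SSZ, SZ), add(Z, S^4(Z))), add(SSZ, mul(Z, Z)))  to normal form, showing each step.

  start: add(add(mul(SSZ, SZ), add(Z, S^4(Z))), add(SSZ, mul(Z, Z)))
  [1] add(add(add(SZ, mul(SZ, SZ)), add(Z, S^4(Z))), add(SSZ, mul(Z, Z)))
  [2] add(add(S(add(Z, mul(SZ, SZ))), add(Z, S^4(Z))), add(SSZ, mul(Z, Z)))
  [3] add(S(add(add(Z, mul(SZ, SZ)), add(Z, S^4(Z)))), add(SSZ, mul(Z, Z)))
  [4] S(add(add(add(Z, mul(SZ, SZ)), add(Z, S^4(Z))), add(SSZ, mul(Z, Z))))
  [5] S(add(add(mul(SZ, SZ), add(Z, S^4(Z))), add(SSZ, mul(Z, Z))))
  [6] S(add(add(add(SZ, mul(Z, SZ)), add(Z, S^4(Z))), add(SSZ, mul(Z, Z))))
  [7] S(add(add(S(add(Z, mul(Z, SZ))), add(Z, S^4(Z))), add(SSZ, mul(Z, Z))))
  [8] S(add(S(add(add(Z, mul(Z, SZ)), add(Z, S^4(Z)))), add(SSZ, mul(Z, Z))))
  [9] S(S(add(add(add(Z, mul(Z, SZ)), add(Z, S^4(Z))), add(SSZ, mul(Z, Z)))))
  [10] S(S(add(add(mul(Z, SZ), add(Z, S^4(Z))), add(SSZ, mul(Z, Z)))))
  [11] S(S(add(add(Z, add(Z, S^4(Z))), add(SSZ, mul(Z, Z)))))
  [12] S(S(add(add(Z, S^4(Z)), add(SSZ, mul(Z, Z)))))
  [13] S(S(add(S^4(Z), add(SSZ, mul(Z, Z)))))
  [14] S(S(S(add(SSSZ, add(SSZ, mul(Z, Z))))))
  [15] S(S(S(S(add(SSZ, add(SSZ, mul(Z, Z)))))))
  [16] S(S(S(S(S(add(SZ, add(SSZ, mul(Z, Z))))))))
  [17] S(S(S(S(S(S(add(Z, add(SSZ, mul(Z, Z)))))))))
  [18] S(S(S(S(S(S(add(SSZ, mul(Z, Z))))))))
  [19] S(S(S(S(S(S(S(add(SZ, mul(Z, Z)))))))))
  [20] S(S(S(S(S(S(S(S(add(Z, mul(Z, Z))))))))))
  [21] S(S(S(S(S(S(S(S(mul(Z, Z)))))))))
  [22] S^8(Z)

Answer: normal form = S^8(Z)  (in 22 steps)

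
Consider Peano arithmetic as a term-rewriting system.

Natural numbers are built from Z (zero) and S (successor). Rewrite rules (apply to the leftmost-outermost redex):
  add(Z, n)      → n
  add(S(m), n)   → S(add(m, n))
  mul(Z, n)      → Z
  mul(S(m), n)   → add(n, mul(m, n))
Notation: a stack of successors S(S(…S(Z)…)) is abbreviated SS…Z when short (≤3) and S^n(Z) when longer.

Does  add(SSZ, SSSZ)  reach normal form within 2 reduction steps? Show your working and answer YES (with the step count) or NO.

  start: add(SSZ, SSSZ)
  step 1: S(add(SZ, SSSZ))
  step 2: S(S(add(Z, SSSZ)))

Answer: NO — after 2 steps the term is S(S(add(Z, SSSZ))), not yet normal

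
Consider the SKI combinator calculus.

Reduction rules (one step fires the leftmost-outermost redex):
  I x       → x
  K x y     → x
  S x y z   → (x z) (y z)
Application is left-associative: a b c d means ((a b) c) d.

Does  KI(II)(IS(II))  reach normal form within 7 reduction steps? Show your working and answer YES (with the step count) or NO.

  start: KI(II)(IS(II))
  step 1: I(IS(II))
  step 2: IS(II)
  step 3: S(II)
  step 4: SI

Answer: YES — reaches normal form SI in 4 ≤ 7 steps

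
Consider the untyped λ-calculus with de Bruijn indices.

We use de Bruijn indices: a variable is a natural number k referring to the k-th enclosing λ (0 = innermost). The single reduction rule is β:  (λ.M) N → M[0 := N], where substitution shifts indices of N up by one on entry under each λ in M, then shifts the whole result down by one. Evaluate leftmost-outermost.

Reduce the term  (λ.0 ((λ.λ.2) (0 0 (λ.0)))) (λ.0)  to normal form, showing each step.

  start: (λ.0 ((λ.λ.2) (0 0 (λ.0)))) (λ.0)
  [1] (λ.0) ((λ.λ.λ.0) ((λ.0) (λ.0) (λ.0)))
  [2] (λ.λ.λ.0) ((λ.0) (λ.0) (λ.0))
  [3] λ.λ.0

Answer: normal form = λ.λ.0  (in 3 steps)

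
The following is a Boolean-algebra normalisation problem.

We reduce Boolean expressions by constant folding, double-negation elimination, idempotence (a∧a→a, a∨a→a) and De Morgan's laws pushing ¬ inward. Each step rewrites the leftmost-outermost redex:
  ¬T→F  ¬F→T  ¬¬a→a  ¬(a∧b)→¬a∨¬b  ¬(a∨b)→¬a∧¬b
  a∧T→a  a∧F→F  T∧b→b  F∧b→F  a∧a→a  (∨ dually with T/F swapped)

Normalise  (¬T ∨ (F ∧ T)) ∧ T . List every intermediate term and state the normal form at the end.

  start: (¬T ∨ (F ∧ T)) ∧ T
  →1  ¬T ∨ (F ∧ T)
  →2  F ∨ (F ∧ T)
  →3  F ∧ T
  →4  F

Answer: normal form = F  (in 4 steps)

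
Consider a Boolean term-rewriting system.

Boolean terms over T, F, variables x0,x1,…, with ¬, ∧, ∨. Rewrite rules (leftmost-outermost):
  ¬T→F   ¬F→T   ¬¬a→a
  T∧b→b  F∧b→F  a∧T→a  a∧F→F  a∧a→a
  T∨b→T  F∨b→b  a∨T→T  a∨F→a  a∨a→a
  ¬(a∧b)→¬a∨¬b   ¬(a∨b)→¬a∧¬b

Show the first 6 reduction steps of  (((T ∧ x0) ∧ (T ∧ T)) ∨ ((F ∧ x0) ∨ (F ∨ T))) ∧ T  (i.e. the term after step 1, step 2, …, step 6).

  start: (((T ∧ x0) ∧ (T ∧ T)) ∨ ((F ∧ x0) ∨ (F ∨ T))) ∧ T
  →1  ((T ∧ x0) ∧ (T ∧ T)) ∨ ((F ∧ x0) ∨ (F ∨ T))
  →2  (x0 ∧ (T ∧ T)) ∨ ((F ∧ x0) ∨ (F ∨ T))
  →3  (x0 ∧ T) ∨ ((F ∧ x0) ∨ (F ∨ T))
  →4  x0 ∨ ((F ∧ x0) ∨ (F ∨ T))
  →5  x0 ∨ (F ∨ (F ∨ T))
  →6  x0 ∨ (F ∨ T)

Answer: after 6 steps: x0 ∨ (F ∨ T)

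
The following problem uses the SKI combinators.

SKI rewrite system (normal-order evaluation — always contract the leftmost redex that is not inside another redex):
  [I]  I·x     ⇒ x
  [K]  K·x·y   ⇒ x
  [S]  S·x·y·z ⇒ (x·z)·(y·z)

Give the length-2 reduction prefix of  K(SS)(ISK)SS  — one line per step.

  start: K(SS)(ISK)SS
  →1  SSSS
  →2  SS(SS)

Answer: after 2 steps: SS(SS)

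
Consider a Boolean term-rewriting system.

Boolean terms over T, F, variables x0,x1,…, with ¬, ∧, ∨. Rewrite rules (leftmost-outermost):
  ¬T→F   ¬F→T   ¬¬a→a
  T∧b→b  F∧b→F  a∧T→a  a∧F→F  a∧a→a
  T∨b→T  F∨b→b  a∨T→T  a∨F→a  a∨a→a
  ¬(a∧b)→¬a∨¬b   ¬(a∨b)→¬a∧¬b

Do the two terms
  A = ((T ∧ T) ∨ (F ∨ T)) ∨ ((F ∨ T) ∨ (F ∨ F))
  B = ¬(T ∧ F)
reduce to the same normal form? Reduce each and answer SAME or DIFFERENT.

Answer: SAME — A ⇓ T, B ⇓ T

Derivation:
Term A:
  start: ((T ∧ T) ∨ (F ∨ T)) ∨ ((F ∨ T) ∨ (F ∨ F))
  →1  (T ∨ (F ∨ T)) ∨ ((F ∨ T) ∨ (F ∨ F))
  →2  T ∨ ((F ∨ T) ∨ (F ∨ F))
  →3  T

Term B:
  start: ¬(T ∧ F)
  →1  ¬T ∨ ¬F
  →2  F ∨ ¬F
  →3  ¬F
  →4  T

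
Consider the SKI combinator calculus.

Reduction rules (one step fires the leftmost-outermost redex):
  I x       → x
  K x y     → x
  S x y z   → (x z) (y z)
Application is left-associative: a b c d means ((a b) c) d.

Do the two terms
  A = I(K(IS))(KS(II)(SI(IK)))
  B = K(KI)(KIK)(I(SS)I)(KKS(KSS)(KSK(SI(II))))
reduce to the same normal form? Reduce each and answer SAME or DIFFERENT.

Answer: SAME — A ⇓ S, B ⇓ S

Derivation:
Term A:
  start: I(K(IS))(KS(II)(SI(IK)))
  →1  K(IS)(KS(II)(SI(IK)))
  →2  IS
  →3  S

Term B:
  start: K(KI)(KIK)(I(SS)I)(KKS(KSS)(KSK(SI(II))))
  →1  KI(I(SS)I)(KKS(KSS)(KSK(SI(II))))
  →2  I(KKS(KSS)(KSK(SI(II))))
  →3  KKS(KSS)(KSK(SI(II)))
  →4  K(KSS)(KSK(SI(II)))
  →5  KSS
  →6  S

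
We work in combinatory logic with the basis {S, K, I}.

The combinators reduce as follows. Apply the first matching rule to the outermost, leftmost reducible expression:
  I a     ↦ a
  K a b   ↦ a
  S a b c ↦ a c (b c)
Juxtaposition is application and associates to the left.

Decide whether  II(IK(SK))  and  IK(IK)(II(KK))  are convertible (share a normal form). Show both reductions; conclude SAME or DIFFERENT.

Answer: DIFFERENT — A ⇓ K(SK), B ⇓ K

Reduction:
Term A:
  start: II(IK(SK))
  →1  I(IK(SK))
  →2  IK(SK)
  →3  K(SK)

Term B:
  start: IK(IK)(II(KK))
  →1  K(IK)(II(KK))
  →2  IK
  →3  K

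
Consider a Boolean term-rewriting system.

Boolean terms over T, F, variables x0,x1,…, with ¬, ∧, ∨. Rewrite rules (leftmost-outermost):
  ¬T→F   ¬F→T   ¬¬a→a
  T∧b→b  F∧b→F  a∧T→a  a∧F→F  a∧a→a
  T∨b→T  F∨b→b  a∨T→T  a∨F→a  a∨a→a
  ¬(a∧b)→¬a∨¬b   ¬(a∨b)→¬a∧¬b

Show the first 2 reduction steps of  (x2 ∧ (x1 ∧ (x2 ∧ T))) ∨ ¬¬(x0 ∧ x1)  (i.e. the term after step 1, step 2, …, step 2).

Answer: after 2 steps: (x2 ∧ (x1 ∧ x2)) ∨ (x0 ∧ x1)

Reduction:
  start: (x2 ∧ (x1 ∧ (x2 ∧ T))) ∨ ¬¬(x0 ∧ x1)
  →1  (x2 ∧ (x1 ∧ x2)) ∨ ¬¬(x0 ∧ x1)
  →2  (x2 ∧ (x1 ∧ x2)) ∨ (x0 ∧ x1)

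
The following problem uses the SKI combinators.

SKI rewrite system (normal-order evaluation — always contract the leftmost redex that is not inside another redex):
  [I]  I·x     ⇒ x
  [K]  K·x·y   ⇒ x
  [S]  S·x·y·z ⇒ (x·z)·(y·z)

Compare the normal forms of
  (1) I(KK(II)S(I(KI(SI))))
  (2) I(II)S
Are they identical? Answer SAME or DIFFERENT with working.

Answer: SAME — A ⇓ S, B ⇓ S

Working:
Term A:
  start: I(KK(II)S(I(KI(SI))))
  [1] KK(II)S(I(KI(SI)))
  [2] KS(I(KI(SI)))
  [3] S

Term B:
  start: I(II)S
  [1] IIS
  [2] IS
  [3] S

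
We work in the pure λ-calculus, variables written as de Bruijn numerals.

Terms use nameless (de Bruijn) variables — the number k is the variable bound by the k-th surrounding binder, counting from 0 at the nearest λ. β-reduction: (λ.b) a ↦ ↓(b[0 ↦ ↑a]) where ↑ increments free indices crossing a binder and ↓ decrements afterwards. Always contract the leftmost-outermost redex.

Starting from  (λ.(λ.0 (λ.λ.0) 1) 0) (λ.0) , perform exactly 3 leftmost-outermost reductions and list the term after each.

Answer: after 3 steps: (λ.λ.0) (λ.0)

Derivation:
  start: (λ.(λ.0 (λ.λ.0) 1) 0) (λ.0)
  [1] (λ.0 (λ.λ.0) (λ.0)) (λ.0)
  [2] (λ.0) (λ.λ.0) (λ.0)
  [3] (λ.λ.0) (λ.0)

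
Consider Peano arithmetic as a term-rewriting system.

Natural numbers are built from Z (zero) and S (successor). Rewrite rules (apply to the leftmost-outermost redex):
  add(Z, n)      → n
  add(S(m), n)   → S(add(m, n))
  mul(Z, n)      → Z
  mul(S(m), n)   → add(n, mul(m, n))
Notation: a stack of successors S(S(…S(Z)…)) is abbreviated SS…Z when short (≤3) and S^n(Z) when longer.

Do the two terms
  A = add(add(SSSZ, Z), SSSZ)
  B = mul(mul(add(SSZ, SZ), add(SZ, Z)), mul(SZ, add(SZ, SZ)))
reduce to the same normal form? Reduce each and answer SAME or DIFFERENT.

Term A:
  start: add(add(SSSZ, Z), SSSZ)
  step 1: add(S(add(SSZ, Z)), SSSZ)
  step 2: S(add(add(SSZ, Z), SSSZ))
  step 3: S(add(S(add(SZ, Z)), SSSZ))
  step 4: S(S(add(add(SZ, Z), SSSZ)))
  step 5: S(S(add(S(add(Z, Z)), SSSZ)))
  step 6: S(S(S(add(add(Z, Z), SSSZ))))
  step 7: S(S(S(add(Z, SSSZ))))
  step 8: S^6(Z)

Term B:
  start: mul(mul(add(SSZ, SZ), add(SZ, Z)), mul(SZ, add(SZ, SZ)))
  step 1: mul(mul(S(add(SZ, SZ)), add(SZ, Z)), mul(SZ, add(SZ, SZ)))
  step 2: mul(add(add(SZ, Z), mul(add(SZ, SZ), add(SZ, Z))), mul(SZ, add(SZ, SZ)))
  step 3: mul(add(S(add(Z, Z)), mul(add(SZ, SZ), add(SZ, Z))), mul(SZ, add(SZ, SZ)))
  step 4: mul(S(add(add(Z, Z), mul(add(SZ, SZ), add(SZ, Z)))), mul(SZ, add(SZ, SZ)))
  step 5: add(mul(SZ, add(SZ, SZ)), mul(add(add(Z, Z), mul(add(SZ, SZ), add(SZ, Z))), mul(SZ, add(SZ, SZ))))
  step 6: add(add(add(SZ, SZ), mul(Z, add(SZ, SZ))), mul(add(add(Z, Z), mul(add(SZ, SZ), add(SZ, Z))), mul(SZ, add(SZ, SZ))))
  step 7: add(add(S(add(Z, SZ)), mul(Z, add(SZ, SZ))), mul(add(add(Z, Z), mul(add(SZ, SZ), add(SZ, Z))), mul(SZ, add(SZ, SZ))))
  step 8: add(S(add(add(Z, SZ), mul(Z, add(SZ, SZ)))), mul(add(add(Z, Z), mul(add(SZ, SZ), add(SZ, Z))), mul(SZ, add(SZ, SZ))))
  step 9: S(add(add(add(Z, SZ), mul(Z, add(SZ, SZ))), mul(add(add(Z, Z), mul(add(SZ, SZ), add(SZ, Z))), mul(SZ, add(SZ, SZ)))))
  step 10: S(add(add(SZ, mul(Z, add(SZ, SZ))), mul(add(add(Z, Z), mul(add(SZ, SZ), add(SZ, Z))), mul(SZ, add(SZ, SZ)))))
  step 11: S(add(S(add(Z, mul(Z, add(SZ, SZ)))), mul(add(add(Z, Z), mul(add(SZ, SZ), add(SZ, Z))), mul(SZ, add(SZ, SZ)))))
  step 12: S(S(add(add(Z, mul(Z, add(SZ, SZ))), mul(add(add(Z, Z), mul(add(SZ, SZ), add(SZ, Z))), mul(SZ, add(SZ, SZ))))))
  step 13: S(S(add(mul(Z, add(SZ, SZ)), mul(add(add(Z, Z), mul(add(SZ, SZ), add(SZ, Z))), mul(SZ, add(SZ, SZ))))))
  step 14: S(S(add(Z, mul(add(add(Z, Z), mul(add(SZ, SZ), add(SZ, Z))), mul(SZ, add(SZ, SZ))))))
  step 15: S(S(mul(add(add(Z, Z), mul(add(SZ, SZ), add(SZ, Z))), mul(SZ, add(SZ, SZ)))))
  step 16: S(S(mul(add(Z, mul(add(SZ, SZ), add(SZ, Z))), mul(SZ, add(SZ, SZ)))))
  step 17: S(S(mul(mul(add(SZ, SZ), add(SZ, Z)), mul(SZ, add(SZ, SZ)))))
  step 18: S(S(mul(mul(S(add(Z, SZ)), add(SZ, Z)), mul(SZ, add(SZ, SZ)))))
  step 19: S(S(mul(add(add(SZ, Z), mul(add(Z, SZ), add(SZ, Z))), mul(SZ, add(SZ, SZ)))))
  step 20: S(S(mul(add(S(add(Z, Z)), mul(add(Z, SZ), add(SZ, Z))), mul(SZ, add(SZ, SZ)))))
  step 21: S(S(mul(S(add(add(Z, Z), mul(add(Z, SZ), add(SZ, Z)))), mul(SZ, add(SZ, SZ)))))
  step 22: S(S(add(mul(SZ, add(SZ, SZ)), mul(add(add(Z, Z), mul(add(Z, SZ), add(SZ, Z))), mul(SZ, add(SZ, SZ))))))
  step 23: S(S(add(add(add(SZ, SZ), mul(Z, add(SZ, SZ))), mul(add(add(Z, Z), mul(add(Z, SZ), add(SZ, Z))), mul(SZ, add(SZ, SZ))))))
  step 24: S(S(add(add(S(add(Z, SZ)), mul(Z, add(SZ, SZ))), mul(add(add(Z, Z), mul(add(Z, SZ), add(SZ, Z))), mul(SZ, add(SZ, SZ))))))
  step 25: S(S(add(S(add(add(Z, SZ), mul(Z, add(SZ, SZ)))), mul(add(add(Z, Z), mul(add(Z, SZ), add(SZ, Z))), mul(SZ, add(SZ, SZ))))))
  step 26: S(S(S(add(add(add(Z, SZ), mul(Z, add(SZ, SZ))), mul(add(add(Z, Z), mul(add(Z, SZ), add(SZ, Z))), mul(SZ, add(SZ, SZ)))))))
  step 27: S(S(S(add(add(SZ, mul(Z, add(SZ, SZ))), mul(add(add(Z, Z), mul(add(Z, SZ), add(SZ, Z))), mul(SZ, add(SZ, SZ)))))))
  step 28: S(S(S(add(S(add(Z, mul(Z, add(SZ, SZ)))), mul(add(add(Z, Z), mul(add(Z, SZ), add(SZ, Z))), mul(SZ, add(SZ, SZ)))))))
  step 29: S(S(S(S(add(add(Z, mul(Z, add(SZ, SZ))), mul(add(add(Z, Z), mul(add(Z, SZ), add(SZ, Z))), mul(SZ, add(SZ, SZ))))))))
  step 30: S(S(S(S(add(mul(Z, add(SZ, SZ)), mul(add(add(Z, Z), mul(add(Z, SZ), add(SZ, Z))), mul(SZ, add(SZ, SZ))))))))
  step 31: S(S(S(S(add(Z, mul(add(add(Z, Z), mul(add(Z, SZ), add(SZ, Z))), mul(SZ, add(SZ, SZ))))))))
  step 32: S(S(S(S(mul(add(add(Z, Z), mul(add(Z, SZ), add(SZ, Z))), mul(SZ, add(SZ, SZ)))))))
  step 33: S(S(S(S(mul(add(Z, mul(add(Z, SZ), add(SZ, Z))), mul(SZ, add(SZ, SZ)))))))
  step 34: S(S(S(S(mul(mul(add(Z, SZ), add(SZ, Z)), mul(SZ, add(SZ, SZ)))))))
  step 35: S(S(S(S(mul(mul(SZ, add(SZ, Z)), mul(SZ, add(SZ, SZ)))))))
  step 36: S(S(S(S(mul(add(add(SZ, Z), mul(Z, add(SZ, Z))), mul(SZ, add(SZ, SZ)))))))
  step 37: S(S(S(S(mul(add(S(add(Z, Z)), mul(Z, add(SZ, Z))), mul(SZ, add(SZ, SZ)))))))
  step 38: S(S(S(S(mul(S(add(add(Z, Z), mul(Z, add(SZ, Z)))), mul(SZ, add(SZ, SZ)))))))
  step 39: S(S(S(S(add(mul(SZ, add(SZ, SZ)), mul(add(add(Z, Z), mul(Z, add(SZ, Z))), mul(SZ, add(SZ, SZ))))))))
  step 40: S(S(S(S(add(add(add(SZ, SZ), mul(Z, add(SZ, SZ))), mul(add(add(Z, Z), mul(Z, add(SZ, Z))), mul(SZ, add(SZ, SZ))))))))
  step 41: S(S(S(S(add(add(S(add(Z, SZ)), mul(Z, add(SZ, SZ))), mul(add(add(Z, Z), mul(Z, add(SZ, Z))), mul(SZ, add(SZ, SZ))))))))
  step 42: S(S(S(S(add(S(add(add(Z, SZ), mul(Z, add(SZ, SZ)))), mul(add(add(Z, Z), mul(Z, add(SZ, Z))), mul(SZ, add(SZ, SZ))))))))
  step 43: S(S(S(S(S(add(add(add(Z, SZ), mul(Z, add(SZ, SZ))), mul(add(add(Z, Z), mul(Z, add(SZ, Z))), mul(SZ, add(SZ, SZ)))))))))
  step 44: S(S(S(S(S(add(add(SZ, mul(Z, add(SZ, SZ))), mul(add(add(Z, Z), mul(Z, add(SZ, Z))), mul(SZ, add(SZ, SZ)))))))))
  step 45: S(S(S(S(S(add(S(add(Z, mul(Z, add(SZ, SZ)))), mul(add(add(Z, Z), mul(Z, add(SZ, Z))), mul(SZ, add(SZ, SZ)))))))))
  step 46: S(S(S(S(S(S(add(add(Z, mul(Z, add(SZ, SZ))), mul(add(add(Z, Z), mul(Z, add(SZ, Z))), mul(SZ, add(SZ, SZ))))))))))
  step 47: S(S(S(S(S(S(add(mul(Z, add(SZ, SZ)), mul(add(add(Z, Z), mul(Z, add(SZ, Z))), mul(SZ, add(SZ, SZ))))))))))
  step 48: S(S(S(S(S(S(add(Z, mul(add(add(Z, Z), mul(Z, add(SZ, Z))), mul(SZ, add(SZ, SZ))))))))))
  step 49: S(S(S(S(S(S(mul(add(add(Z, Z), mul(Z, add(SZ, Z))), mul(SZ, add(SZ, SZ)))))))))
  step 50: S(S(S(S(S(S(mul(add(Z, mul(Z, add(SZ, Z))), mul(SZ, add(SZ, SZ)))))))))
  step 51: S(S(S(S(S(S(mul(mul(Z, add(SZ, Z)), mul(SZ, add(SZ, SZ)))))))))
  step 52: S(S(S(S(S(S(mul(Z, mul(SZ, add(SZ, SZ)))))))))
  step 53: S^6(Z)

Answer: SAME — A ⇓ S^6(Z), B ⇓ S^6(Z)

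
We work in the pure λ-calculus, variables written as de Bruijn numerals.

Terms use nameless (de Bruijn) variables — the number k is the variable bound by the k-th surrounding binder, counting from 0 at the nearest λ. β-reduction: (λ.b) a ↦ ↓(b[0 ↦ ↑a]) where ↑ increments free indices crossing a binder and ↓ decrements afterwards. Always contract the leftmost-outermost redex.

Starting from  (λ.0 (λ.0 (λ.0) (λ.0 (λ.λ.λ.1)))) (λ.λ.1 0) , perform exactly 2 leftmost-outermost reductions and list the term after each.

  start: (λ.0 (λ.0 (λ.0) (λ.0 (λ.λ.λ.1)))) (λ.λ.1 0)
  step 1: (λ.λ.1 0) (λ.0 (λ.0) (λ.0 (λ.λ.λ.1)))
  step 2: λ.(λ.0 (λ.0) (λ.0 (λ.λ.λ.1))) 0

Answer: after 2 steps: λ.(λ.0 (λ.0) (λ.0 (λ.λ.λ.1))) 0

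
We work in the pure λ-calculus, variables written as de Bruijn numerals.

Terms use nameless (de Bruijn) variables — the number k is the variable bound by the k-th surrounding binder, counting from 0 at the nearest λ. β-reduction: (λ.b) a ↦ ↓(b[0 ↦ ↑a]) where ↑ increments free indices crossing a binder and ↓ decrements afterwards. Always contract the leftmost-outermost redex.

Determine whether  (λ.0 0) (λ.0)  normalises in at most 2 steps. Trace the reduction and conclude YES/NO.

Answer: YES — reaches normal form λ.0 in 2 ≤ 2 steps

Working:
  start: (λ.0 0) (λ.0)
  →1  (λ.0) (λ.0)
  →2  λ.0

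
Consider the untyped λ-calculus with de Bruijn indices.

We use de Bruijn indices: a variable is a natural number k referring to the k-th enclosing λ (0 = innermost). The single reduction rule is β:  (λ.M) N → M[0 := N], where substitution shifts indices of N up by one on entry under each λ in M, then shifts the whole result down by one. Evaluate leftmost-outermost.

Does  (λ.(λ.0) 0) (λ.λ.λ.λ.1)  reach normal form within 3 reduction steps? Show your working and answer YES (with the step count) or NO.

  start: (λ.(λ.0) 0) (λ.λ.λ.λ.1)
  [1] (λ.0) (λ.λ.λ.λ.1)
  [2] λ.λ.λ.λ.1

Answer: YES — reaches normal form λ.λ.λ.λ.1 in 2 ≤ 3 steps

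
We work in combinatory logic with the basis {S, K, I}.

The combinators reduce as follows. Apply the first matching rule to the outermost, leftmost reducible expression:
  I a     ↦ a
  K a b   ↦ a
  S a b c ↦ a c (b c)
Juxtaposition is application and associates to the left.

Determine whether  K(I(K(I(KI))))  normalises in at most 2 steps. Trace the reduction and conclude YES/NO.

Answer: YES — reaches normal form K(K(KI)) in 2 ≤ 2 steps

Reduction:
  start: K(I(K(I(KI))))
  [1] K(K(I(KI)))
  [2] K(K(KI))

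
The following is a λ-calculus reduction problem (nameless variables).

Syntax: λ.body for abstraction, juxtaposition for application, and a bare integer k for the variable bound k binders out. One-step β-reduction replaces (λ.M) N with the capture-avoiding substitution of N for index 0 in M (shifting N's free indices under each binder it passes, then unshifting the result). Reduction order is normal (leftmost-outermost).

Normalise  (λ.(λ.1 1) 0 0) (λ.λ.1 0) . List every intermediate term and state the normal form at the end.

Answer: normal form = λ.λ.1 0  (in 6 steps)

Working:
  start: (λ.(λ.1 1) 0 0) (λ.λ.1 0)
  [1] (λ.(λ.λ.1 0) (λ.λ.1 0)) (λ.λ.1 0) (λ.λ.1 0)
  [2] (λ.λ.1 0) (λ.λ.1 0) (λ.λ.1 0)
  [3] (λ.(λ.λ.1 0) 0) (λ.λ.1 0)
  [4] (λ.λ.1 0) (λ.λ.1 0)
  [5] λ.(λ.λ.1 0) 0
  [6] λ.λ.1 0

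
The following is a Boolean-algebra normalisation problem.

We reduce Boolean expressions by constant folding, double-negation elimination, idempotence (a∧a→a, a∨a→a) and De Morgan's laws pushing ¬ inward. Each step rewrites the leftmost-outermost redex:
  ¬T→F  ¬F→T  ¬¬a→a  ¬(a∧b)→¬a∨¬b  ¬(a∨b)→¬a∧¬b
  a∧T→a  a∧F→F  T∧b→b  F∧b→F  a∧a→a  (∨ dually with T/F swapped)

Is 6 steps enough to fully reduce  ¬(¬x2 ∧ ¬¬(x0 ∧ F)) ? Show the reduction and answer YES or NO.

Answer: NO — after 6 steps the term is x2 ∨ T, not yet normal

Reduction:
  start: ¬(¬x2 ∧ ¬¬(x0 ∧ F))
  step 1: ¬¬x2 ∨ ¬¬¬(x0 ∧ F)
  step 2: x2 ∨ ¬¬¬(x0 ∧ F)
  step 3: x2 ∨ ¬(x0 ∧ F)
  step 4: x2 ∨ (¬x0 ∨ ¬F)
  step 5: x2 ∨ (¬x0 ∨ T)
  step 6: x2 ∨ T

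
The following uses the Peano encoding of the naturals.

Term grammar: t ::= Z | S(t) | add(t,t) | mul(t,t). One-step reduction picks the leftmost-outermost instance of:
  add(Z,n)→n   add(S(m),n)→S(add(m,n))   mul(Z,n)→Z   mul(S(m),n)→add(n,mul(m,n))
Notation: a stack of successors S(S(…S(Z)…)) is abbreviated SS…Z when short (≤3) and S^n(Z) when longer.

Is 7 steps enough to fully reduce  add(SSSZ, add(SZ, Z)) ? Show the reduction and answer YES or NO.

  start: add(SSSZ, add(SZ, Z))
  →1  S(add(SSZ, add(SZ, Z)))
  →2  S(S(add(SZ, add(SZ, Z))))
  →3  S(S(S(add(Z, add(SZ, Z)))))
  →4  S(S(S(add(SZ, Z))))
  →5  S(S(S(S(add(Z, Z)))))
  →6  S^4(Z)

Answer: YES — reaches normal form S^4(Z) in 6 ≤ 7 steps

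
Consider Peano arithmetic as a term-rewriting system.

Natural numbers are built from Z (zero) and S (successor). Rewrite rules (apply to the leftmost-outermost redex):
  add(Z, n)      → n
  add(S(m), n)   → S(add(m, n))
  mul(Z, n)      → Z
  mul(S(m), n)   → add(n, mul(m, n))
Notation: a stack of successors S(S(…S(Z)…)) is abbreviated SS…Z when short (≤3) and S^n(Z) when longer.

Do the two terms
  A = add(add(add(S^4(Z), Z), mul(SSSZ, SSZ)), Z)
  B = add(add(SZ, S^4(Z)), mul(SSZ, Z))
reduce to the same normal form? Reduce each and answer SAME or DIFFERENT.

Term A:
  start: add(add(add(S^4(Z), Z), mul(SSSZ, SSZ)), Z)
  →1  add(add(S(add(SSSZ, Z)), mul(SSSZ, SSZ)), Z)
  →2  add(S(add(add(SSSZ, Z), mul(SSSZ, SSZ))), Z)
  →3  S(add(add(add(SSSZ, Z), mul(SSSZ, SSZ)), Z))
  →4  S(add(add(S(add(SSZ, Z)), mul(SSSZ, SSZ)), Z))
  →5  S(add(S(add(add(SSZ, Z), mul(SSSZ, SSZ))), Z))
  →6  S(S(add(add(add(SSZ, Z), mul(SSSZ, SSZ)), Z)))
  →7  S(S(add(add(S(add(SZ, Z)), mul(SSSZ, SSZ)), Z)))
  →8  S(S(add(S(add(add(SZ, Z), mul(SSSZ, SSZ))), Z)))
  →9  S(S(S(add(add(add(SZ, Z), mul(SSSZ, SSZ)), Z))))
  →10  S(S(S(add(add(S(add(Z, Z)), mul(SSSZ, SSZ)), Z))))
  →11  S(S(S(add(S(add(add(Z, Z), mul(SSSZ, SSZ))), Z))))
  →12  S(S(S(S(add(add(add(Z, Z), mul(SSSZ, SSZ)), Z)))))
  →13  S(S(S(S(add(add(Z, mul(SSSZ, SSZ)), Z)))))
  →14  S(S(S(S(add(mul(SSSZ, SSZ), Z)))))
  →15  S(S(S(S(add(add(SSZ, mul(SSZ, SSZ)), Z)))))
  →16  S(S(S(S(add(S(add(SZ, mul(SSZ, SSZ))), Z)))))
  →17  S(S(S(S(S(add(add(SZ, mul(SSZ, SSZ)), Z))))))
  →18  S(S(S(S(S(add(S(add(Z, mul(SSZ, SSZ))), Z))))))
  →19  S(S(S(S(S(S(add(add(Z, mul(SSZ, SSZ)), Z)))))))
  →20  S(S(S(S(S(S(add(mul(SSZ, SSZ), Z)))))))
  →21  S(S(S(S(S(S(add(add(SSZ, mul(SZ, SSZ)), Z)))))))
  →22  S(S(S(S(S(S(add(S(add(SZ, mul(SZ, SSZ))), Z)))))))
  →23  S(S(S(S(S(S(S(add(add(SZ, mul(SZ, SSZ)), Z))))))))
  →24  S(S(S(S(S(S(S(add(S(add(Z, mul(SZ, SSZ))), Z))))))))
  →25  S(S(S(S(S(S(S(S(add(add(Z, mul(SZ, SSZ)), Z)))))))))
  →26  S(S(S(S(S(S(S(S(add(mul(SZ, SSZ), Z)))))))))
  →27  S(S(S(S(S(S(S(S(add(add(SSZ, mul(Z, SSZ)), Z)))))))))
  →28  S(S(S(S(S(S(S(S(add(S(add(SZ, mul(Z, SSZ))), Z)))))))))
  →29  S(S(S(S(S(S(S(S(S(add(add(SZ, mul(Z, SSZ)), Z))))))))))
  →30  S(S(S(S(S(S(S(S(S(add(S(add(Z, mul(Z, SSZ))), Z))))))))))
  →31  S(S(S(S(S(S(S(S(S(S(add(add(Z, mul(Z, SSZ)), Z)))))))))))
  →32  S(S(S(S(S(S(S(S(S(S(add(mul(Z, SSZ), Z)))))))))))
  →33  S(S(S(S(S(S(S(S(S(S(add(Z, Z)))))))))))
  →34  S^10(Z)

Term B:
  start: add(add(SZ, S^4(Z)), mul(SSZ, Z))
  →1  add(S(add(Z, S^4(Z))), mul(SSZ, Z))
  →2  S(add(add(Z, S^4(Z)), mul(SSZ, Z)))
  →3  S(add(S^4(Z), mul(SSZ, Z)))
  →4  S(S(add(SSSZ, mul(SSZ, Z))))
  →5  S(S(S(add(SSZ, mul(SSZ, Z)))))
  →6  S(S(S(S(add(SZ, mul(SSZ, Z))))))
  →7  S(S(S(S(S(add(Z, mul(SSZ, Z)))))))
  →8  S(S(S(S(S(mul(SSZ, Z))))))
  →9  S(S(S(S(S(add(Z, mul(SZ, Z)))))))
  →10  S(S(S(S(S(mul(SZ, Z))))))
  →11  S(S(S(S(S(add(Z, mul(Z, Z)))))))
  →12  S(S(S(S(S(mul(Z, Z))))))
  →13  S^5(Z)

Answer: DIFFERENT — A ⇓ S^10(Z), B ⇓ S^5(Z)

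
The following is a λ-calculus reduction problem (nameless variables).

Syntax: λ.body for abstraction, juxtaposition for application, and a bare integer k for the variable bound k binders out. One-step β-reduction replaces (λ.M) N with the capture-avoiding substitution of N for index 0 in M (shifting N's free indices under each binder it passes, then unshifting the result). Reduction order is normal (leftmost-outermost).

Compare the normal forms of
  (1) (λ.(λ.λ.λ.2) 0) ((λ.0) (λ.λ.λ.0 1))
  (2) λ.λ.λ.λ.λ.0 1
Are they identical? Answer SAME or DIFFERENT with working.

Answer: SAME — A ⇓ λ.λ.λ.λ.λ.0 1, B ⇓ λ.λ.λ.λ.λ.0 1

Derivation:
Term A:
  start: (λ.(λ.λ.λ.2) 0) ((λ.0) (λ.λ.λ.0 1))
  →1  (λ.λ.λ.2) ((λ.0) (λ.λ.λ.0 1))
  →2  λ.λ.(λ.0) (λ.λ.λ.0 1)
  →3  λ.λ.λ.λ.λ.0 1

Term B:
  start: λ.λ.λ.λ.λ.0 1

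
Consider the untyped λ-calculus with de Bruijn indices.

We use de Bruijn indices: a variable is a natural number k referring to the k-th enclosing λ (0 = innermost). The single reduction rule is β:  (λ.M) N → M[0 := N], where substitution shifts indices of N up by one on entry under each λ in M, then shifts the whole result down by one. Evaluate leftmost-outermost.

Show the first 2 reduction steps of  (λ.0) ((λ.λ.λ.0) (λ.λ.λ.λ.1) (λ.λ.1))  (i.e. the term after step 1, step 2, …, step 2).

Answer: after 2 steps: (λ.λ.0) (λ.λ.1)

Working:
  start: (λ.0) ((λ.λ.λ.0) (λ.λ.λ.λ.1) (λ.λ.1))
  [1] (λ.λ.λ.0) (λ.λ.λ.λ.1) (λ.λ.1)
  [2] (λ.λ.0) (λ.λ.1)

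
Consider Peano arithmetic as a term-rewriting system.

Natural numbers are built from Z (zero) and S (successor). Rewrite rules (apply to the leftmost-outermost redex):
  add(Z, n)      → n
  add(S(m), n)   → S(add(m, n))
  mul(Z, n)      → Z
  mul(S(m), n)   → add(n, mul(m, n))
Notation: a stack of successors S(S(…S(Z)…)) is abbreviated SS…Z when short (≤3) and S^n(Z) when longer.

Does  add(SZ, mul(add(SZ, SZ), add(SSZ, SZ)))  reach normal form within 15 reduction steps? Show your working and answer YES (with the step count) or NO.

  start: add(SZ, mul(add(SZ, SZ), add(SSZ, SZ)))
  →1  S(add(Z, mul(add(SZ, SZ), add(SSZ, SZ))))
  →2  S(mul(add(SZ, SZ), add(SSZ, SZ)))
  →3  S(mul(S(add(Z, SZ)), add(SSZ, SZ)))
  →4  S(add(add(SSZ, SZ), mul(add(Z, SZ), add(SSZ, SZ))))
  →5  S(add(S(add(SZ, SZ)), mul(add(Z, SZ), add(SSZ, SZ))))
  →6  S(S(add(add(SZ, SZ), mul(add(Z, SZ), add(SSZ, SZ)))))
  →7  S(S(add(S(add(Z, SZ)), mul(add(Z, SZ), add(SSZ, SZ)))))
  →8  S(S(S(add(add(Z, SZ), mul(add(Z, SZ), add(SSZ, SZ))))))
  →9  S(S(S(add(SZ, mul(add(Z, SZ), add(SSZ, SZ))))))
  →10  S(S(S(S(add(Z, mul(add(Z, SZ), add(SSZ, SZ)))))))
  →11  S(S(S(S(mul(add(Z, SZ), add(SSZ, SZ))))))
  →12  S(S(S(S(mul(SZ, add(SSZ, SZ))))))
  →13  S(S(S(S(add(add(SSZ, SZ), mul(Z, add(SSZ, SZ)))))))
  →14  S(S(S(S(add(S(add(SZ, SZ)), mul(Z, add(SSZ, SZ)))))))
  →15  S(S(S(S(S(add(add(SZ, SZ), mul(Z, add(SSZ, SZ))))))))

Answer: NO — after 15 steps the term is S(S(S(S(S(add(add(SZ, SZ), mul(Z, add(SSZ, SZ)))))))), not yet normal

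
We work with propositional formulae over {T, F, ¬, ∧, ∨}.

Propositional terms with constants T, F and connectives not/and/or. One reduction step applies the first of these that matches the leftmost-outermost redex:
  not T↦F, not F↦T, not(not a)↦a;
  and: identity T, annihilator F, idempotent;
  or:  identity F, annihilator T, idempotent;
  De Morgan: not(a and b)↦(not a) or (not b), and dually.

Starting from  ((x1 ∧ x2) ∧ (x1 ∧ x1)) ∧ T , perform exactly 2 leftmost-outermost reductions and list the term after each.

  start: ((x1 ∧ x2) ∧ (x1 ∧ x1)) ∧ T
  →1  (x1 ∧ x2) ∧ (x1 ∧ x1)
  →2  (x1 ∧ x2) ∧ x1

Answer: after 2 steps: (x1 ∧ x2) ∧ x1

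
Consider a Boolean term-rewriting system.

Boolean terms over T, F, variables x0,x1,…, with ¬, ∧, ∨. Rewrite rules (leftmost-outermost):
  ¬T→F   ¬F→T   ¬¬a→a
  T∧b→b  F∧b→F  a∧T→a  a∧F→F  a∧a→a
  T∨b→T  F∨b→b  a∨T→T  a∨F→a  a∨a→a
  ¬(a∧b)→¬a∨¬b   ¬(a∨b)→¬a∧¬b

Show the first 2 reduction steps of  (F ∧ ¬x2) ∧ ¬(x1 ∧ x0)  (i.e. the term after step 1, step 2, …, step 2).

Answer: after 2 steps: F

Derivation:
  start: (F ∧ ¬x2) ∧ ¬(x1 ∧ x0)
  [1] F ∧ ¬(x1 ∧ x0)
  [2] F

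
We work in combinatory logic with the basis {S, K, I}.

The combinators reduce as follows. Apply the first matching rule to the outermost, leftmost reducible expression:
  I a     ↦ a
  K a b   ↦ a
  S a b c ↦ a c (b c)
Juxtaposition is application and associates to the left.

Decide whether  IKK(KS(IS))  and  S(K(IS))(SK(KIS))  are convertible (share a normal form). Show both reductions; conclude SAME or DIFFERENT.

Answer: DIFFERENT — A ⇓ K, B ⇓ S(KS)(SKI)

Working:
Term A:
  start: IKK(KS(IS))
  →1  KK(KS(IS))
  →2  K

Term B:
  start: S(K(IS))(SK(KIS))
  →1  S(KS)(SK(KIS))
  →2  S(KS)(SKI)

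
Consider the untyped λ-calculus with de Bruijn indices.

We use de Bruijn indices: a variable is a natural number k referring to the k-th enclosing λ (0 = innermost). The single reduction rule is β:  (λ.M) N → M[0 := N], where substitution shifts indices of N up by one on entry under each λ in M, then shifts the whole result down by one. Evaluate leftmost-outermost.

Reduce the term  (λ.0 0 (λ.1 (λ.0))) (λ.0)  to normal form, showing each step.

Answer: normal form = λ.λ.0  (in 4 steps)

Reduction:
  start: (λ.0 0 (λ.1 (λ.0))) (λ.0)
  →1  (λ.0) (λ.0) (λ.(λ.0) (λ.0))
  →2  (λ.0) (λ.(λ.0) (λ.0))
  →3  λ.(λ.0) (λ.0)
  →4  λ.λ.0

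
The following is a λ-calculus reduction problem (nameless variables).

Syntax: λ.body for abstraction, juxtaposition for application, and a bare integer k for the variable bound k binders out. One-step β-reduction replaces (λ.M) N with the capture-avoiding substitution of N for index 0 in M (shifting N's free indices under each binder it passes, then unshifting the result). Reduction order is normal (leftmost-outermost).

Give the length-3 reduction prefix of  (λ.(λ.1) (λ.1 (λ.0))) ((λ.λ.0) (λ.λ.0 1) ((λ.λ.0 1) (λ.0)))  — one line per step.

Answer: after 3 steps: (λ.0) ((λ.λ.0 1) (λ.0))

Reduction:
  start: (λ.(λ.1) (λ.1 (λ.0))) ((λ.λ.0) (λ.λ.0 1) ((λ.λ.0 1) (λ.0)))
  [1] (λ.(λ.λ.0) (λ.λ.0 1) ((λ.λ.0 1) (λ.0))) (λ.(λ.λ.0) (λ.λ.0 1) ((λ.λ.0 1) (λ.0)) (λ.0))
  [2] (λ.λ.0) (λ.λ.0 1) ((λ.λ.0 1) (λ.0))
  [3] (λ.0) ((λ.λ.0 1) (λ.0))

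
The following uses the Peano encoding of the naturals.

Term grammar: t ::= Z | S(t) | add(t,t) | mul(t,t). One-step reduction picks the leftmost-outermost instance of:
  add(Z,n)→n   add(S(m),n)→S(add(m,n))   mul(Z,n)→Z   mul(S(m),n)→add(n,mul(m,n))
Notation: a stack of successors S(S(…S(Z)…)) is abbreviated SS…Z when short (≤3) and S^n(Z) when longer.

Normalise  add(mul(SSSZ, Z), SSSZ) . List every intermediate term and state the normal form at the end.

Answer: normal form = SSSZ  (in 8 steps)

Reduction:
  start: add(mul(SSSZ, Z), SSSZ)
  step 1: add(add(Z, mul(SSZ, Z)), SSSZ)
  step 2: add(mul(SSZ, Z), SSSZ)
  step 3: add(add(Z, mul(SZ, Z)), SSSZ)
  step 4: add(mul(SZ, Z), SSSZ)
  step 5: add(add(Z, mul(Z, Z)), SSSZ)
  step 6: add(mul(Z, Z), SSSZ)
  step 7: add(Z, SSSZ)
  step 8: SSSZ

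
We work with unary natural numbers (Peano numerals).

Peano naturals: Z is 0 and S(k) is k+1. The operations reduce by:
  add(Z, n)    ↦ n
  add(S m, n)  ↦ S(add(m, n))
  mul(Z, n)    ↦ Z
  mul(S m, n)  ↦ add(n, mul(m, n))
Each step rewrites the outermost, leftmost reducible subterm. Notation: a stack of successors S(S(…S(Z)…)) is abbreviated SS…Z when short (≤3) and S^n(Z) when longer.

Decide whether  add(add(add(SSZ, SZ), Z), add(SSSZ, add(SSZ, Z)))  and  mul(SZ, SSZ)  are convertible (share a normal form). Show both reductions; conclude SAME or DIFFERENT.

Answer: DIFFERENT — A ⇓ S^8(Z), B ⇓ SSZ

Reduction:
Term A:
  start: add(add(add(SSZ, SZ), Z), add(SSSZ, add(SSZ, Z)))
  [1] add(add(S(add(SZ, SZ)), Z), add(SSSZ, add(SSZ, Z)))
  [2] add(S(add(add(SZ, SZ), Z)), add(SSSZ, add(SSZ, Z)))
  [3] S(add(add(add(SZ, SZ), Z), add(SSSZ, add(SSZ, Z))))
  [4] S(add(add(S(add(Z, SZ)), Z), add(SSSZ, add(SSZ, Z))))
  [5] S(add(S(add(add(Z, SZ), Z)), add(SSSZ, add(SSZ, Z))))
  [6] S(S(add(add(add(Z, SZ), Z), add(SSSZ, add(SSZ, Z)))))
  [7] S(S(add(add(SZ, Z), add(SSSZ, add(SSZ, Z)))))
  [8] S(S(add(S(add(Z, Z)), add(SSSZ, add(SSZ, Z)))))
  [9] S(S(S(add(add(Z, Z), add(SSSZ, add(SSZ, Z))))))
  [10] S(S(S(add(Z, add(SSSZ, add(SSZ, Z))))))
  [11] S(S(S(add(SSSZ, add(SSZ, Z)))))
  [12] S(S(S(S(add(SSZ, add(SSZ, Z))))))
  [13] S(S(S(S(S(add(SZ, add(SSZ, Z)))))))
  [14] S(S(S(S(S(S(add(Z, add(SSZ, Z))))))))
  [15] S(S(S(S(S(S(add(SSZ, Z)))))))
  [16] S(S(S(S(S(S(S(add(SZ, Z))))))))
  [17] S(S(S(S(S(S(S(S(add(Z, Z)))))))))
  [18] S^8(Z)

Term B:
  start: mul(SZ, SSZ)
  [1] add(SSZ, mul(Z, SSZ))
  [2] S(add(SZ, mul(Z, SSZ)))
  [3] S(S(add(Z, mul(Z, SSZ))))
  [4] S(S(mul(Z, SSZ)))
  [5] SSZ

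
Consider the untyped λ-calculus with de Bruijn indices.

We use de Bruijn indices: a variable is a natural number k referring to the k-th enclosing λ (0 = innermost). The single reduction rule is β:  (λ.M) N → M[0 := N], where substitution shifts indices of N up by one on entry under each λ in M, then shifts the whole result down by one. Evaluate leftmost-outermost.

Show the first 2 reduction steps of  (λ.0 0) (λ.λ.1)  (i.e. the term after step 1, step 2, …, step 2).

  start: (λ.0 0) (λ.λ.1)
  →1  (λ.λ.1) (λ.λ.1)
  →2  λ.λ.λ.1

Answer: after 2 steps: λ.λ.λ.1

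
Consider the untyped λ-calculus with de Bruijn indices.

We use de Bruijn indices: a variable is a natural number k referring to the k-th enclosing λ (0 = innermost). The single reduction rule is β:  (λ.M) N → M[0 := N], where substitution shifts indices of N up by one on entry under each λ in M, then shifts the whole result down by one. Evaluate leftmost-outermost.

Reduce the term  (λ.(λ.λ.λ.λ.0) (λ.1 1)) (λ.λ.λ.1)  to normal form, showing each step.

  start: (λ.(λ.λ.λ.λ.0) (λ.1 1)) (λ.λ.λ.1)
  step 1: (λ.λ.λ.λ.0) (λ.(λ.λ.λ.1) (λ.λ.λ.1))
  step 2: λ.λ.λ.0

Answer: normal form = λ.λ.λ.0  (in 2 steps)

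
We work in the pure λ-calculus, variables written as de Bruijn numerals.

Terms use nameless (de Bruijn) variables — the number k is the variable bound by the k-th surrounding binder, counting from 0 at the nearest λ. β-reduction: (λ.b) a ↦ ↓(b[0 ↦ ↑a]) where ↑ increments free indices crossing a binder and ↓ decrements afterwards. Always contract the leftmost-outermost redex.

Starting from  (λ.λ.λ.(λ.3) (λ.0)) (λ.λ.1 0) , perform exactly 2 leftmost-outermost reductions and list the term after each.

  start: (λ.λ.λ.(λ.3) (λ.0)) (λ.λ.1 0)
  →1  λ.λ.(λ.λ.λ.1 0) (λ.0)
  →2  λ.λ.λ.λ.1 0

Answer: after 2 steps: λ.λ.λ.λ.1 0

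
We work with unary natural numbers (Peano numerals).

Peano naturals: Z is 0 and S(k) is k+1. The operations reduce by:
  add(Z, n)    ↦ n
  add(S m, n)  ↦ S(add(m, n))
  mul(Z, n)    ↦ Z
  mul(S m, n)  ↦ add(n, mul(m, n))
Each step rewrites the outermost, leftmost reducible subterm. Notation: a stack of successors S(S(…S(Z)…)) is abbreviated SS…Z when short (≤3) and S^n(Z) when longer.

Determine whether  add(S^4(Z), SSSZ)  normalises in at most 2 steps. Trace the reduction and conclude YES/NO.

Answer: NO — after 2 steps the term is S(S(add(SSZ, SSSZ))), not yet normal

Derivation:
  start: add(S^4(Z), SSSZ)
  step 1: S(add(SSSZ, SSSZ))
  step 2: S(S(add(SSZ, SSSZ)))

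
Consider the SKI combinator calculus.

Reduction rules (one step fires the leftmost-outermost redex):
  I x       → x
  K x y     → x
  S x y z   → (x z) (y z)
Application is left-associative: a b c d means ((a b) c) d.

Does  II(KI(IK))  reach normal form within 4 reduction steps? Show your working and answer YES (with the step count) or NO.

Answer: YES — reaches normal form I in 3 ≤ 4 steps

Reduction:
  start: II(KI(IK))
  →1  I(KI(IK))
  →2  KI(IK)
  →3  I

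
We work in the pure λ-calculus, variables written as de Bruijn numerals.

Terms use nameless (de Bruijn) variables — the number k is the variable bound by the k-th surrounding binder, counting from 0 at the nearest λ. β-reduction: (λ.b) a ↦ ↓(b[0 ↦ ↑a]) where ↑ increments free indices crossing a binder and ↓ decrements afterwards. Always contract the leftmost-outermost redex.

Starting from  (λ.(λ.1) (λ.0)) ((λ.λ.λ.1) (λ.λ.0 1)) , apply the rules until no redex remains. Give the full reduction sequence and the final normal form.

  start: (λ.(λ.1) (λ.0)) ((λ.λ.λ.1) (λ.λ.0 1))
  step 1: (λ.(λ.λ.λ.1) (λ.λ.0 1)) (λ.0)
  step 2: (λ.λ.λ.1) (λ.λ.0 1)
  step 3: λ.λ.1

Answer: normal form = λ.λ.1  (in 3 steps)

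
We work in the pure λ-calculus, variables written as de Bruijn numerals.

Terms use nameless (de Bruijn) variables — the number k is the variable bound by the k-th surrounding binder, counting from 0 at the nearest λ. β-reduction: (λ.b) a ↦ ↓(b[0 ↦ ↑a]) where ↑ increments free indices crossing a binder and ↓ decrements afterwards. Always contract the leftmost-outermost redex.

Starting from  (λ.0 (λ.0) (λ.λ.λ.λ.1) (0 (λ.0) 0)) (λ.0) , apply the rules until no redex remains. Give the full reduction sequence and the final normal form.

  start: (λ.0 (λ.0) (λ.λ.λ.λ.1) (0 (λ.0) 0)) (λ.0)
  [1] (λ.0) (λ.0) (λ.λ.λ.λ.1) ((λ.0) (λ.0) (λ.0))
  [2] (λ.0) (λ.λ.λ.λ.1) ((λ.0) (λ.0) (λ.0))
  [3] (λ.λ.λ.λ.1) ((λ.0) (λ.0) (λ.0))
  [4] λ.λ.λ.1

Answer: normal form = λ.λ.λ.1  (in 4 steps)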